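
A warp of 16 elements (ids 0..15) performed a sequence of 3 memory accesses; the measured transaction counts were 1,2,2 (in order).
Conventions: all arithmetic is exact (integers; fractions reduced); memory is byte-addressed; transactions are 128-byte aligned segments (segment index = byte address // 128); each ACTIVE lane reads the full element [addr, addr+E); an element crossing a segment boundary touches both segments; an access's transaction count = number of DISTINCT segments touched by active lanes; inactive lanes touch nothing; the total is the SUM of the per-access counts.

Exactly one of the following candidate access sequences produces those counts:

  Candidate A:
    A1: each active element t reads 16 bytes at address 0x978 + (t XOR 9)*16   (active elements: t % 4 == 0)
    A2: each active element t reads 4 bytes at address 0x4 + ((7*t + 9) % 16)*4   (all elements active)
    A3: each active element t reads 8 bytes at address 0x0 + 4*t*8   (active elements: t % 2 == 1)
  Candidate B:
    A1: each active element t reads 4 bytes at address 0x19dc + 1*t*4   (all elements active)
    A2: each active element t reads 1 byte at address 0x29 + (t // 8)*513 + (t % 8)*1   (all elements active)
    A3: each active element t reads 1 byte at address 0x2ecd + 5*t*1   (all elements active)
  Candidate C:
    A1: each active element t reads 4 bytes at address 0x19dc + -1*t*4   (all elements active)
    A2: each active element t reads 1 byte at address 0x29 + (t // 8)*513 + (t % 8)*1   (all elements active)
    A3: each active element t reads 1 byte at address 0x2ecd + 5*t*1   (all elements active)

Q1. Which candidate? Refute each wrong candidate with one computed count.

A: A1 gives 2 transactions, not 1
B: A1 gives 2 transactions, not 1
C: all counts match (1,2,2)

Answer: C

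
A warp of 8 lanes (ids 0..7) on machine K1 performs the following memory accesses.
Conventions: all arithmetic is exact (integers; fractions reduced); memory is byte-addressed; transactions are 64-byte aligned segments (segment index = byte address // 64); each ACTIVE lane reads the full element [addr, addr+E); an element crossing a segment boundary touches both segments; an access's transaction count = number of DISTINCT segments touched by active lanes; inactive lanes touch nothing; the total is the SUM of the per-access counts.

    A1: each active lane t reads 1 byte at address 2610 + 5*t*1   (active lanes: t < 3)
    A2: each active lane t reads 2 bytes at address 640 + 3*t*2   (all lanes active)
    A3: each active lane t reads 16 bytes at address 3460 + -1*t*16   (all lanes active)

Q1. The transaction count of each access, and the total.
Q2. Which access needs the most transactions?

A1: 1 transaction
A2: 1 transaction
A3: 3 transactions

Answer: 1,1,3; total 5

Answer: A3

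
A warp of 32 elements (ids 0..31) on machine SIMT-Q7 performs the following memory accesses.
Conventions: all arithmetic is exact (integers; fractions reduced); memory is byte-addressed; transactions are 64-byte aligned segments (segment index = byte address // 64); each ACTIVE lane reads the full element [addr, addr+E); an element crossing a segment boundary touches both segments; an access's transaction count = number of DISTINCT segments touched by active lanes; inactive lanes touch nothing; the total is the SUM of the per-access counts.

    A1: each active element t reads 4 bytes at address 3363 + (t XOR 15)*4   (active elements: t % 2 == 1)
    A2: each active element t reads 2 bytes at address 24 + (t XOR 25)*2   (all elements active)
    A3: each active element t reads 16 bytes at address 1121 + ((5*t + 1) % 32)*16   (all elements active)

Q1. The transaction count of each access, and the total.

A1: 3 transactions
A2: 2 transactions
A3: 9 transactions

Answer: 3,2,9; total 14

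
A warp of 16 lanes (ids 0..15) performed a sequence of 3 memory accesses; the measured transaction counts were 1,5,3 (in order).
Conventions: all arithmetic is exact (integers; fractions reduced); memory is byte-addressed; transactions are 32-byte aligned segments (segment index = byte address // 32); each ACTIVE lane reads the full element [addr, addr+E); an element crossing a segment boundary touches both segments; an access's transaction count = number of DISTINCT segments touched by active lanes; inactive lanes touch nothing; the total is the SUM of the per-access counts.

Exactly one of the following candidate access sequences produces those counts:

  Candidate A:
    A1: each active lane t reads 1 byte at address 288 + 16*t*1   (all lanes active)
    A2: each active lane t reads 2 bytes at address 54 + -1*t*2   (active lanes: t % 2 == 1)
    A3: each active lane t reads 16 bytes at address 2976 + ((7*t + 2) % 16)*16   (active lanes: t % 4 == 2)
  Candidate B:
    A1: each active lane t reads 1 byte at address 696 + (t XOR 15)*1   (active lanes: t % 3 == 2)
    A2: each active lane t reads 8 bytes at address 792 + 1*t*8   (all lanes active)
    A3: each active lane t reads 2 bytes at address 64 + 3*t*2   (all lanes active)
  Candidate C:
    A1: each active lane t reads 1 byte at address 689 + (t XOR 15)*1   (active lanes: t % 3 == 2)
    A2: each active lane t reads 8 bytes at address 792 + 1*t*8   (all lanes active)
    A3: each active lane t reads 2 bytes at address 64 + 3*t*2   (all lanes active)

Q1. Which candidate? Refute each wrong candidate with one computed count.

A: A1 gives 8 transactions, not 1
B: A1 gives 2 transactions, not 1
C: all counts match (1,5,3)

Answer: C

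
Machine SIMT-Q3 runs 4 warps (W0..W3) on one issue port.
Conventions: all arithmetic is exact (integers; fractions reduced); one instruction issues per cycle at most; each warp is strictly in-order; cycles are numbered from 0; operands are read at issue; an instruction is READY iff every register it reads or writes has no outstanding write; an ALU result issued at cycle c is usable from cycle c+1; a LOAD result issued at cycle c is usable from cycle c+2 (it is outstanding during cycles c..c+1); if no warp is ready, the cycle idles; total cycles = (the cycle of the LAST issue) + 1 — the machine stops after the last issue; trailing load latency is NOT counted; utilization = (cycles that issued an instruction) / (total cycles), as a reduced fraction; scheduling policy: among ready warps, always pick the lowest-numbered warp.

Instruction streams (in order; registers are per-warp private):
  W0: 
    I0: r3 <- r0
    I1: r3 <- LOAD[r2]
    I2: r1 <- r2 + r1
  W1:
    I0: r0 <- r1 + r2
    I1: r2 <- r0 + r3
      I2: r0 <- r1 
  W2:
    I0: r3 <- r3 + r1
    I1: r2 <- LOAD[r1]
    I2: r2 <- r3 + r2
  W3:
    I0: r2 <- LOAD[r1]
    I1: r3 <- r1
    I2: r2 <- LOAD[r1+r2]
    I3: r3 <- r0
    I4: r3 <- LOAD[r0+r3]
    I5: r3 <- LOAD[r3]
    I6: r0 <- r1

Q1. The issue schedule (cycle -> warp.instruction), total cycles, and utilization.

cycle 0: W0.I0
cycle 1: W0.I1
cycle 2: W0.I2
cycle 3: W1.I0
cycle 4: W1.I1
cycle 5: W1.I2
cycle 6: W2.I0
cycle 7: W2.I1
cycle 8: W3.I0
cycle 9: W2.I2
cycle 10: W3.I1
cycle 11: W3.I2
cycle 12: W3.I3
cycle 13: W3.I4
cycle 14: idle
cycle 15: W3.I5
cycle 16: W3.I6

Answer: 17 cycles, utilization 16/17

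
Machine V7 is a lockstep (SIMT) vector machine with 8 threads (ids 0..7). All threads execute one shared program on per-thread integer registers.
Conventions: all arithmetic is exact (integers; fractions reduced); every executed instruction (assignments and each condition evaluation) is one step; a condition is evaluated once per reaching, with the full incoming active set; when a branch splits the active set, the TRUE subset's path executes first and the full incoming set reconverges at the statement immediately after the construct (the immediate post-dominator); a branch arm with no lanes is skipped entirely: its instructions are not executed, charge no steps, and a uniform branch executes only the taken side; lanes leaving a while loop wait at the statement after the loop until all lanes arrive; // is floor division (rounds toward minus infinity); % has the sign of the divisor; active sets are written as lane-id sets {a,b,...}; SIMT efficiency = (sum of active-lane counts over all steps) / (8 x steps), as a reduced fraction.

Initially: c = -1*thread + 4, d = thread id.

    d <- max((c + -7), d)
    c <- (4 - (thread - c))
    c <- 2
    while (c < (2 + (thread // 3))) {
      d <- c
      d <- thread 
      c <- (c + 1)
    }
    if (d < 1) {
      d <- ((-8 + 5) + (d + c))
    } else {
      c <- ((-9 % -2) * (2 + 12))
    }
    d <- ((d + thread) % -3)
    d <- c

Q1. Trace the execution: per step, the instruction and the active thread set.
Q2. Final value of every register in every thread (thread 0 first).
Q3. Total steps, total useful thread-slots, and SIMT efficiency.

step 0: d <- max((c + -7), d)        {0,1,2,3,4,5,6,7}
step 1: c <- (4 - (thread - c))      {0,1,2,3,4,5,6,7}
step 2: c <- 2                       {0,1,2,3,4,5,6,7}
step 3: eval (c < (2 + (thread // 3))) {0,1,2,3,4,5,6,7}
step 4: d <- c                       {3,4,5,6,7}
step 5: d <- thread                  {3,4,5,6,7}
step 6: c <- (c + 1)                 {3,4,5,6,7}
step 7: eval (c < (2 + (thread // 3))) {3,4,5,6,7}
step 8: d <- c                       {6,7}
step 9: d <- thread                  {6,7}
step 10: c <- (c + 1)                 {6,7}
step 11: eval (c < (2 + (thread // 3))) {6,7}
step 12: eval (d < 1)                 {0,1,2,3,4,5,6,7}
step 13: d <- ((-8 + 5) + (d + c))    {0}
step 14: c <- ((-9 % -2) * (2 + 12))  {1,2,3,4,5,6,7}
step 15: d <- ((d + thread) % -3)     {0,1,2,3,4,5,6,7}
step 16: d <- c                       {0,1,2,3,4,5,6,7}

Answer: 17 steps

c: 2,-14,-14,-14,-14,-14,-14,-14
d: 2,-14,-14,-14,-14,-14,-14,-14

steps = 17; useful = 92; efficiency = 92/136 = 23/34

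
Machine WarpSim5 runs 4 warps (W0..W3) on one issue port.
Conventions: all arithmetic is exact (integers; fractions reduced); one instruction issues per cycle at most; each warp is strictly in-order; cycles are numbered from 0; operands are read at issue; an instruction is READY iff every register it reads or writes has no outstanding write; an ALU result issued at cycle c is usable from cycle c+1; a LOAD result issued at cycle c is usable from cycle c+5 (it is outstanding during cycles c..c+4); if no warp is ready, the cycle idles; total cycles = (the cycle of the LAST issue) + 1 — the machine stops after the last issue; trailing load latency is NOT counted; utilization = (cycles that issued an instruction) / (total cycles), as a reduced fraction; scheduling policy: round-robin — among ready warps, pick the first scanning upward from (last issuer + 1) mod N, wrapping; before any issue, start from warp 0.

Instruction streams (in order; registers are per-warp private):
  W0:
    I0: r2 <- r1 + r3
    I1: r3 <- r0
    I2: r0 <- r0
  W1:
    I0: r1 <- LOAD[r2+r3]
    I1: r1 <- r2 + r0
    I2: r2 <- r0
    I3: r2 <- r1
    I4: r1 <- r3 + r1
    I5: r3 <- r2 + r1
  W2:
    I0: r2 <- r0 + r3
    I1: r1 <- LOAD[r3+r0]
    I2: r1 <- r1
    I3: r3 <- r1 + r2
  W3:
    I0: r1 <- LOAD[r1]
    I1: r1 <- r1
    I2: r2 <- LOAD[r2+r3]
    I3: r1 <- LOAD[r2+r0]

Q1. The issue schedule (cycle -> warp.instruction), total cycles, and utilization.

cycle 0: W0.I0
cycle 1: W1.I0
cycle 2: W2.I0
cycle 3: W3.I0
cycle 4: W0.I1
cycle 5: W2.I1
cycle 6: W0.I2
cycle 7: W1.I1
cycle 8: W3.I1
cycle 9: W1.I2
cycle 10: W2.I2
cycle 11: W3.I2
cycle 12: W1.I3
cycle 13: W2.I3
cycle 14: W1.I4
cycle 15: W1.I5
cycle 16: W3.I3

Answer: 17 cycles, utilization 1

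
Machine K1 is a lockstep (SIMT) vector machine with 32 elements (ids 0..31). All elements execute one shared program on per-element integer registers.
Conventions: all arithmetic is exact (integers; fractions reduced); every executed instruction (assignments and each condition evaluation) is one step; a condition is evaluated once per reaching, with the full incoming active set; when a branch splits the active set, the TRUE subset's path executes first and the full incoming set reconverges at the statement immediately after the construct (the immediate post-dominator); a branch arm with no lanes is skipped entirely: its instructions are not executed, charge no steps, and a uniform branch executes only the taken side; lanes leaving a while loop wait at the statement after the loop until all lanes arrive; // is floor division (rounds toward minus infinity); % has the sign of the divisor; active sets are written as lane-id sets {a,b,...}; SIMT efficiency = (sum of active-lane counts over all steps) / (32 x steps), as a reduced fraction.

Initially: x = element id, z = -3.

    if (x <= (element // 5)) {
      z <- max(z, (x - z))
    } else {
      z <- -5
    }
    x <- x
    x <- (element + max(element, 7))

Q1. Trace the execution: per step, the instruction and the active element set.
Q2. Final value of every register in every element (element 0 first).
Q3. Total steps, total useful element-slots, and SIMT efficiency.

step 0: eval (x <= (element // 5))   {0,1,2,3,4,5,6,7,8,9,10,11,12,13,14,15,16,17,18,19,20,21,22,23,24,25,26,27,28,29,30,31}
step 1: z <- max(z, (x - z))         {0}
step 2: z <- -5                      {1,2,3,4,5,6,7,8,9,10,11,12,13,14,15,16,17,18,19,20,21,22,23,24,25,26,27,28,29,30,31}
step 3: x <- x                       {0,1,2,3,4,5,6,7,8,9,10,11,12,13,14,15,16,17,18,19,20,21,22,23,24,25,26,27,28,29,30,31}
step 4: x <- (element + max(element, 7)) {0,1,2,3,4,5,6,7,8,9,10,11,12,13,14,15,16,17,18,19,20,21,22,23,24,25,26,27,28,29,30,31}

Answer: 5 steps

x: 7,8,9,10,11,12,13,14,16,18,20,22,24,26,28,30,32,34,36,38,40,42,44,46,48,50,52,54,56,58,60,62
z: 3,-5,-5,-5,-5,-5,-5,-5,-5,-5,-5,-5,-5,-5,-5,-5,-5,-5,-5,-5,-5,-5,-5,-5,-5,-5,-5,-5,-5,-5,-5,-5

steps = 5; useful = 128; efficiency = 128/160 = 4/5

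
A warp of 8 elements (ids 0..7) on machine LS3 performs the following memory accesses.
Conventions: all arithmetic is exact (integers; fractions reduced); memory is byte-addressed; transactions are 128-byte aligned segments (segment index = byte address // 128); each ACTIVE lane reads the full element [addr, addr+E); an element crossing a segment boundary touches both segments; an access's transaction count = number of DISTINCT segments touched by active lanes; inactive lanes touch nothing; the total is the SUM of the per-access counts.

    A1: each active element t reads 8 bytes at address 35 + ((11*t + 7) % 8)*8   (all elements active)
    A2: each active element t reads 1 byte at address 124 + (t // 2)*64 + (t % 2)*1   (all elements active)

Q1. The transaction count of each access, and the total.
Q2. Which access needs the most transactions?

A1: 1 transaction
A2: 3 transactions

Answer: 1,3; total 4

Answer: A2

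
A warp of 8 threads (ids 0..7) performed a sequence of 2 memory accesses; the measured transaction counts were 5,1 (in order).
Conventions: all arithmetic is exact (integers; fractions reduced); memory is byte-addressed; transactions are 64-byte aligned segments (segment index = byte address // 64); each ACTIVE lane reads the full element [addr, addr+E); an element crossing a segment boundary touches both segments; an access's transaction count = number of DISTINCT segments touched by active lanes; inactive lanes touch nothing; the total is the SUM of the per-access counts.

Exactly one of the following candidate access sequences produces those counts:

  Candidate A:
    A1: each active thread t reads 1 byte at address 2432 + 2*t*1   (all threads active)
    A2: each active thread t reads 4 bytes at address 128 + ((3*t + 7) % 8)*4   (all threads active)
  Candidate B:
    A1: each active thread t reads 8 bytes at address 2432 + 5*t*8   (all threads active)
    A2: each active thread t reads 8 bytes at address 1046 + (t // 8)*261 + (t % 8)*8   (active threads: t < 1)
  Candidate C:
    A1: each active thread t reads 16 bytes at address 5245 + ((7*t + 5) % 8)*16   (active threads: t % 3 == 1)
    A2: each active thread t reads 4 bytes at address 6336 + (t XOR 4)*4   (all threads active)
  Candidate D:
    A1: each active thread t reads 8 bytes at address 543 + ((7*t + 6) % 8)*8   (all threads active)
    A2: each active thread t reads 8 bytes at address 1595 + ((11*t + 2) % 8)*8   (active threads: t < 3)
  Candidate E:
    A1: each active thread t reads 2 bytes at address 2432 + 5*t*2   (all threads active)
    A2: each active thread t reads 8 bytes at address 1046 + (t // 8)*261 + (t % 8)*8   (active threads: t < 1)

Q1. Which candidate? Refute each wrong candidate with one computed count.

A: A1 gives 1 transaction, not 5
C: A1 gives 2 transactions, not 5
D: A1 gives 2 transactions, not 5
E: A1 gives 2 transactions, not 5
B: all counts match (5,1)

Answer: B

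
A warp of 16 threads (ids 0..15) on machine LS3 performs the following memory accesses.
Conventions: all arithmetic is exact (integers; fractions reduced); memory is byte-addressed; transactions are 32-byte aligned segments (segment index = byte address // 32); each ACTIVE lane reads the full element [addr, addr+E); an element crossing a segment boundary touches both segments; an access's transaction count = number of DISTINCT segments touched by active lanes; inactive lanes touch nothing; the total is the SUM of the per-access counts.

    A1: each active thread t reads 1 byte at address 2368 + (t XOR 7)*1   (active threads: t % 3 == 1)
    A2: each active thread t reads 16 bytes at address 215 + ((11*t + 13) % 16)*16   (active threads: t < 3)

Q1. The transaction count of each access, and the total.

A1: 1 transaction
A2: 4 transactions

Answer: 1,4; total 5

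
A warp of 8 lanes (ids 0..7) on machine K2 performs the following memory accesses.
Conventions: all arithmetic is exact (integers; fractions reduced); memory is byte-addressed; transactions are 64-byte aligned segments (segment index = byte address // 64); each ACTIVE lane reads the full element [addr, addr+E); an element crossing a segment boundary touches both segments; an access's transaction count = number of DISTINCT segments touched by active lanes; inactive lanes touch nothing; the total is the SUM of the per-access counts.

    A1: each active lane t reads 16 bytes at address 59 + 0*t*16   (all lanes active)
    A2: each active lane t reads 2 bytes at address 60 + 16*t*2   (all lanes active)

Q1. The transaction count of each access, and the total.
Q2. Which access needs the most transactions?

A1: 2 transactions
A2: 5 transactions

Answer: 2,5; total 7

Answer: A2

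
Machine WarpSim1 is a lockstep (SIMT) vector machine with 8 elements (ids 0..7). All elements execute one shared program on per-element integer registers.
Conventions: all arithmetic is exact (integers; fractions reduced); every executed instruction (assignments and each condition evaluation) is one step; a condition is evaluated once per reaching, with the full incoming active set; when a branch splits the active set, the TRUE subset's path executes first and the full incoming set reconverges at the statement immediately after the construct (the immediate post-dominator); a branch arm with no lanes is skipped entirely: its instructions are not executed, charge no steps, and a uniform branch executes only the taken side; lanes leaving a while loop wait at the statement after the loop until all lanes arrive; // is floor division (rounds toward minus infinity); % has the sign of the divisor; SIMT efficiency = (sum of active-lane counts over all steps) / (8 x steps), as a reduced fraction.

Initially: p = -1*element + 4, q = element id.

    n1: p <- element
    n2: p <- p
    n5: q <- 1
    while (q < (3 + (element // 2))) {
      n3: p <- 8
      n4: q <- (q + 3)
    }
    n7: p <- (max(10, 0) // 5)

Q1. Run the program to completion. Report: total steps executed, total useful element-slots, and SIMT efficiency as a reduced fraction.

Answer: 11 steps, 76 useful, 19/22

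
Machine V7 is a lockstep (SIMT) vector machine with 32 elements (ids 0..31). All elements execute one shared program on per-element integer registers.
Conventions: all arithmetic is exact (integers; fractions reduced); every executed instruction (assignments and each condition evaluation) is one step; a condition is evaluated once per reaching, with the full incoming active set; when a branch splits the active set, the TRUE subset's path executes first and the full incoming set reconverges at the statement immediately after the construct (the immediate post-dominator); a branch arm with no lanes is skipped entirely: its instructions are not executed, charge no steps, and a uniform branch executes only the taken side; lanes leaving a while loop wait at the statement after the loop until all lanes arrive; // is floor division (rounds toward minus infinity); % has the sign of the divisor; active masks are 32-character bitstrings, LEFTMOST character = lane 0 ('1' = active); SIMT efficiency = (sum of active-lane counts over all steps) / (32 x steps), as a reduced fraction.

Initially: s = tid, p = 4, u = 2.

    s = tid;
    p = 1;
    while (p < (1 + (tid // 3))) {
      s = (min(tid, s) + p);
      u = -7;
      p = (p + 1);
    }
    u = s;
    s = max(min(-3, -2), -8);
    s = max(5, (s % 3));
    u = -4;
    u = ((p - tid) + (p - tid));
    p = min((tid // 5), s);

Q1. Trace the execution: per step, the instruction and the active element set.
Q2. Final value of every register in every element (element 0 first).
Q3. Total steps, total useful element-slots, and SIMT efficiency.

step 0: s <- tid                     11111111111111111111111111111111
step 1: p <- 1                       11111111111111111111111111111111
step 2: eval (p < (1 + (tid // 3)))  11111111111111111111111111111111
step 3: s <- (min(tid, s) + p)       00011111111111111111111111111111
step 4: u <- -7                      00011111111111111111111111111111
step 5: p <- (p + 1)                 00011111111111111111111111111111
step 6: eval (p < (1 + (tid // 3)))  00011111111111111111111111111111
step 7: s <- (min(tid, s) + p)       00000011111111111111111111111111
step 8: u <- -7                      00000011111111111111111111111111
step 9: p <- (p + 1)                 00000011111111111111111111111111
step 10: eval (p < (1 + (tid // 3)))  00000011111111111111111111111111
step 11: s <- (min(tid, s) + p)       00000000011111111111111111111111
step 12: u <- -7                      00000000011111111111111111111111
step 13: p <- (p + 1)                 00000000011111111111111111111111
step 14: eval (p < (1 + (tid // 3)))  00000000011111111111111111111111
step 15: s <- (min(tid, s) + p)       00000000000011111111111111111111
step 16: u <- -7                      00000000000011111111111111111111
step 17: p <- (p + 1)                 00000000000011111111111111111111
step 18: eval (p < (1 + (tid // 3)))  00000000000011111111111111111111
step 19: s <- (min(tid, s) + p)       00000000000000011111111111111111
step 20: u <- -7                      00000000000000011111111111111111
step 21: p <- (p + 1)                 00000000000000011111111111111111
step 22: eval (p < (1 + (tid // 3)))  00000000000000011111111111111111
step 23: s <- (min(tid, s) + p)       00000000000000000011111111111111
step 24: u <- -7                      00000000000000000011111111111111
step 25: p <- (p + 1)                 00000000000000000011111111111111
step 26: eval (p < (1 + (tid // 3)))  00000000000000000011111111111111
step 27: s <- (min(tid, s) + p)       00000000000000000000011111111111
step 28: u <- -7                      00000000000000000000011111111111
step 29: p <- (p + 1)                 00000000000000000000011111111111
step 30: eval (p < (1 + (tid // 3)))  00000000000000000000011111111111
step 31: s <- (min(tid, s) + p)       00000000000000000000000011111111
step 32: u <- -7                      00000000000000000000000011111111
step 33: p <- (p + 1)                 00000000000000000000000011111111
step 34: eval (p < (1 + (tid // 3)))  00000000000000000000000011111111
step 35: s <- (min(tid, s) + p)       00000000000000000000000000011111
step 36: u <- -7                      00000000000000000000000000011111
step 37: p <- (p + 1)                 00000000000000000000000000011111
step 38: eval (p < (1 + (tid // 3)))  00000000000000000000000000011111
step 39: s <- (min(tid, s) + p)       00000000000000000000000000000011
step 40: u <- -7                      00000000000000000000000000000011
step 41: p <- (p + 1)                 00000000000000000000000000000011
step 42: eval (p < (1 + (tid // 3)))  00000000000000000000000000000011
step 43: u <- s                       11111111111111111111111111111111
step 44: s <- max(min(-3, -2), -8)    11111111111111111111111111111111
step 45: s <- max(5, (s % 3))         11111111111111111111111111111111
step 46: u <- -4                      11111111111111111111111111111111
step 47: u <- ((p - tid) + (p - tid)) 11111111111111111111111111111111
step 48: p <- min((tid // 5), s)      11111111111111111111111111111111

Answer: 49 steps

s: 5,5,5,5,5,5,5,5,5,5,5,5,5,5,5,5,5,5,5,5,5,5,5,5,5,5,5,5,5,5,5,5
p: 0,0,0,0,0,1,1,1,1,1,2,2,2,2,2,3,3,3,3,3,4,4,4,4,4,5,5,5,5,5,5,5
u: 2,0,-2,-2,-4,-6,-6,-8,-10,-10,-12,-14,-14,-16,-18,-18,-20,-22,-22,-24,-26,-26,-28,-30,-30,-32,-34,-34,-36,-38,-38,-40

steps = 49; useful = 908; efficiency = 908/1568 = 227/392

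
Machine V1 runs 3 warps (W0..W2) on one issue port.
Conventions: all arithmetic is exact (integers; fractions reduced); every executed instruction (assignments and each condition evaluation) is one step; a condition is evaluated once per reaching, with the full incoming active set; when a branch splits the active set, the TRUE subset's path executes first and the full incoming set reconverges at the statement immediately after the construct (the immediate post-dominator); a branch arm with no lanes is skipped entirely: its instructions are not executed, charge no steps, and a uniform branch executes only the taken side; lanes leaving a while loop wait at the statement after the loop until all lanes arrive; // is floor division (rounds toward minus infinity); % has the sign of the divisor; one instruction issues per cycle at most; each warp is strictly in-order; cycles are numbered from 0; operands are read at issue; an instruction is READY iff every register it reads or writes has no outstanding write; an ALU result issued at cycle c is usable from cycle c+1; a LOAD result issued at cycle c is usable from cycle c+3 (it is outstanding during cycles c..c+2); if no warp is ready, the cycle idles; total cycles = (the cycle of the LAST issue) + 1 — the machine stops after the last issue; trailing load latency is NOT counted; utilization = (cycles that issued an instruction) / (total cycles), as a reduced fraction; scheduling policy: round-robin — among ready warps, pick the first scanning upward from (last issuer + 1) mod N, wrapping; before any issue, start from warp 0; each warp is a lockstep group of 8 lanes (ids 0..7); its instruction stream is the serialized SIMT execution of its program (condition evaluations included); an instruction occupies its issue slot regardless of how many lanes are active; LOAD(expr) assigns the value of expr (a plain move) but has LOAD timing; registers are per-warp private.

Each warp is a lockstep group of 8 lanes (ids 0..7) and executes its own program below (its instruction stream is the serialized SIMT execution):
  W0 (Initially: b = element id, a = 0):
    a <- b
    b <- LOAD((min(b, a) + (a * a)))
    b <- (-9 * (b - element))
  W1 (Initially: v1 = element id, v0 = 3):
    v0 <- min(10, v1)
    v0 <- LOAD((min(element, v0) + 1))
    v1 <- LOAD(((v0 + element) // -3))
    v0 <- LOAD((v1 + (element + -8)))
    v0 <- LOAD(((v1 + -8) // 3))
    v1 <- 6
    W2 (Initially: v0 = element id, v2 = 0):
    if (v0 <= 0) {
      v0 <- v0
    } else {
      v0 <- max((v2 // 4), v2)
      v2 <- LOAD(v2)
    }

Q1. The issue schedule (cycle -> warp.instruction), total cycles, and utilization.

cycle 0: W0.I0
cycle 1: W1.I0
cycle 2: W2.I0
cycle 3: W0.I1
cycle 4: W1.I1
cycle 5: W2.I1
cycle 6: W0.I2
cycle 7: W1.I2
cycle 8: W2.I2
cycle 9: W2.I3
cycle 10: W1.I3
cycle 11: idle
cycle 12: idle
cycle 13: W1.I4
cycle 14: W1.I5

Answer: 15 cycles, utilization 13/15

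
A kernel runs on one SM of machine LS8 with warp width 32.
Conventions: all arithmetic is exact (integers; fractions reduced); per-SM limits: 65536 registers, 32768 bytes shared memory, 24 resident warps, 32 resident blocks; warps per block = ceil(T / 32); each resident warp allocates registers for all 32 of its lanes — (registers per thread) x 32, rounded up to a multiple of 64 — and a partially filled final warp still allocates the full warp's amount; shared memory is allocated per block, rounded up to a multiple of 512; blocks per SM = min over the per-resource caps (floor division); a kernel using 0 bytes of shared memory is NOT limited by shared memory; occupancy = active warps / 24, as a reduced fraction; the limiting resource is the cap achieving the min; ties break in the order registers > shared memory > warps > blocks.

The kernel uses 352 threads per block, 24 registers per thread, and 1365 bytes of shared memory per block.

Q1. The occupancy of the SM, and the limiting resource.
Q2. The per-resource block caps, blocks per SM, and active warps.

Answer: occupancy 11/12, limited by warps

registers: 7 blocks
shared memory: 21 blocks
warps: 2 blocks
blocks: 32 blocks

Answer: 2 blocks, 22 active warps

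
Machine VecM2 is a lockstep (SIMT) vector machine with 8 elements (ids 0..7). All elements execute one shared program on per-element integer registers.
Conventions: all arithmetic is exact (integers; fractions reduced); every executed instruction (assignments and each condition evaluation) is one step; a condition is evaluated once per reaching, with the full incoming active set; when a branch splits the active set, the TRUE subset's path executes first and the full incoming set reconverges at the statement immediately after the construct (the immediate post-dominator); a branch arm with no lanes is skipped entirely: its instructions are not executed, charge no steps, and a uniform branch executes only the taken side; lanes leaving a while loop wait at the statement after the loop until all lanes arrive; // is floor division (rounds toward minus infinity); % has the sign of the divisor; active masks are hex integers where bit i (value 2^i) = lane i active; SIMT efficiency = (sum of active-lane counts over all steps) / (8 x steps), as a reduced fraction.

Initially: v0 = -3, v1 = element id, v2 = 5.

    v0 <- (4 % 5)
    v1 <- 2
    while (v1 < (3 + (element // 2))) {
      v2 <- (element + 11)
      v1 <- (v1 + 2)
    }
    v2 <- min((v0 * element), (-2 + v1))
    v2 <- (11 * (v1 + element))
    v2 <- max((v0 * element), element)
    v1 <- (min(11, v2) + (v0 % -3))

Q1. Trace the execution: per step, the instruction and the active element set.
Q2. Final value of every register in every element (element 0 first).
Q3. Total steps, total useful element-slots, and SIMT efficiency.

step 0: v0 <- (4 % 5)                0xff
step 1: v1 <- 2                      0xff
step 2: eval (v1 < (3 + (element // 2))) 0xff
step 3: v2 <- (element + 11)         0xff
step 4: v1 <- (v1 + 2)               0xff
step 5: eval (v1 < (3 + (element // 2))) 0xff
step 6: v2 <- (element + 11)         0xf0
step 7: v1 <- (v1 + 2)               0xf0
step 8: eval (v1 < (3 + (element // 2))) 0xf0
step 9: v2 <- min((v0 * element), (-2 + v1)) 0xff
step 10: v2 <- (11 * (v1 + element))  0xff
step 11: v2 <- max((v0 * element), element) 0xff
step 12: v1 <- (min(11, v2) + (v0 % -3)) 0xff

Answer: 13 steps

v0: 4,4,4,4,4,4,4,4
v1: -2,2,6,9,9,9,9,9
v2: 0,4,8,12,16,20,24,28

steps = 13; useful = 92; efficiency = 92/104 = 23/26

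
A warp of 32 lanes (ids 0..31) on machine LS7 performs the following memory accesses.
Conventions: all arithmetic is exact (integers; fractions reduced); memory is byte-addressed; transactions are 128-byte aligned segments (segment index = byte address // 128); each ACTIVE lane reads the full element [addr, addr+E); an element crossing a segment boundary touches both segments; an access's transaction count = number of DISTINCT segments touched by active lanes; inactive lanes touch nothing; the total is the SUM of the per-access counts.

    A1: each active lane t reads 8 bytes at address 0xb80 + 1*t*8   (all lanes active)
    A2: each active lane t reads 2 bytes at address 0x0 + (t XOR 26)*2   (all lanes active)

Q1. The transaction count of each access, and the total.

A1: 2 transactions
A2: 1 transaction

Answer: 2,1; total 3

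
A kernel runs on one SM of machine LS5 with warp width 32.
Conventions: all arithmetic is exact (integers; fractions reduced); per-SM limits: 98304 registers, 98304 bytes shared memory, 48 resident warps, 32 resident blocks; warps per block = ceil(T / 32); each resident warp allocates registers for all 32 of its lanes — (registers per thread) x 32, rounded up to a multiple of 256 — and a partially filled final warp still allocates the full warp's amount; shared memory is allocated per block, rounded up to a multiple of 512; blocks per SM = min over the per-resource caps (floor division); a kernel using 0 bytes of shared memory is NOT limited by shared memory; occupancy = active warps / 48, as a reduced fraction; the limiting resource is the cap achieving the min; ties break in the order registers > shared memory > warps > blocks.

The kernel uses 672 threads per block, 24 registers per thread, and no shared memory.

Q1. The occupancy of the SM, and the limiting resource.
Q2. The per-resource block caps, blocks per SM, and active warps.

Answer: occupancy 7/8, limited by warps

registers: 6 blocks
shared memory: no limit (kernel uses none)
warps: 2 blocks
blocks: 32 blocks

Answer: 2 blocks, 42 active warps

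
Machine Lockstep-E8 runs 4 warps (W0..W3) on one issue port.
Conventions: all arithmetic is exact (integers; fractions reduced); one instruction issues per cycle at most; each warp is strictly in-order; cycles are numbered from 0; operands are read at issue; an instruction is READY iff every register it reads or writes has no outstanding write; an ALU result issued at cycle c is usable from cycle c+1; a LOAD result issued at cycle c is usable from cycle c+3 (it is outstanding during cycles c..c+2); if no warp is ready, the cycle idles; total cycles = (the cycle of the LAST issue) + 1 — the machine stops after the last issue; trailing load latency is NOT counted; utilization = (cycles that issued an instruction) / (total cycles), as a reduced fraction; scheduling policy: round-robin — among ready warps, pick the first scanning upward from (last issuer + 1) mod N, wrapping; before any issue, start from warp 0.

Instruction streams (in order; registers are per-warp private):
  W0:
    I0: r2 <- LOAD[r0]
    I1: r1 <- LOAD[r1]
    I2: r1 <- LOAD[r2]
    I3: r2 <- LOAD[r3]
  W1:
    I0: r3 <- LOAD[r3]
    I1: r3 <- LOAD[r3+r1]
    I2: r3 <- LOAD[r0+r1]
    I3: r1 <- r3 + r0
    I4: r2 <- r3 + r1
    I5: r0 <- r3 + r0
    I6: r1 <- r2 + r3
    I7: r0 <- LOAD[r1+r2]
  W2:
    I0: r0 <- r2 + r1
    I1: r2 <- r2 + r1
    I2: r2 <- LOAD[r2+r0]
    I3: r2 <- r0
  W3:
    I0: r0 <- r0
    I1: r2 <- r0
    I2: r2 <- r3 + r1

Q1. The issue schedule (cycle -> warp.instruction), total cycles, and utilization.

cycle 0: W0.I0
cycle 1: W1.I0
cycle 2: W2.I0
cycle 3: W3.I0
cycle 4: W0.I1
cycle 5: W1.I1
cycle 6: W2.I1
cycle 7: W3.I1
cycle 8: W0.I2
cycle 9: W1.I2
cycle 10: W2.I2
cycle 11: W3.I2
cycle 12: W0.I3
cycle 13: W1.I3
cycle 14: W2.I3
cycle 15: W1.I4
cycle 16: W1.I5
cycle 17: W1.I6
cycle 18: W1.I7

Answer: 19 cycles, utilization 1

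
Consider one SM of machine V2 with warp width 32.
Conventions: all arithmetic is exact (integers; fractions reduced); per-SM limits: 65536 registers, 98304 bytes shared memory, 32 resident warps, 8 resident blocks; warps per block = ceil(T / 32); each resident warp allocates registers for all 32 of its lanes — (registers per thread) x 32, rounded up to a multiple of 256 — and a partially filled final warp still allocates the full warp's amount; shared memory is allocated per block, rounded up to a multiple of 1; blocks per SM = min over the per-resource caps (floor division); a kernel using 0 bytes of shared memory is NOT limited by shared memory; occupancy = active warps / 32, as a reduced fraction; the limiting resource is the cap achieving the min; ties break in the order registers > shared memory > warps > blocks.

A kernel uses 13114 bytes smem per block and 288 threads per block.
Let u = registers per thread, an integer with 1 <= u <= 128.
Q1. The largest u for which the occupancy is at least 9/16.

Answer: u = 112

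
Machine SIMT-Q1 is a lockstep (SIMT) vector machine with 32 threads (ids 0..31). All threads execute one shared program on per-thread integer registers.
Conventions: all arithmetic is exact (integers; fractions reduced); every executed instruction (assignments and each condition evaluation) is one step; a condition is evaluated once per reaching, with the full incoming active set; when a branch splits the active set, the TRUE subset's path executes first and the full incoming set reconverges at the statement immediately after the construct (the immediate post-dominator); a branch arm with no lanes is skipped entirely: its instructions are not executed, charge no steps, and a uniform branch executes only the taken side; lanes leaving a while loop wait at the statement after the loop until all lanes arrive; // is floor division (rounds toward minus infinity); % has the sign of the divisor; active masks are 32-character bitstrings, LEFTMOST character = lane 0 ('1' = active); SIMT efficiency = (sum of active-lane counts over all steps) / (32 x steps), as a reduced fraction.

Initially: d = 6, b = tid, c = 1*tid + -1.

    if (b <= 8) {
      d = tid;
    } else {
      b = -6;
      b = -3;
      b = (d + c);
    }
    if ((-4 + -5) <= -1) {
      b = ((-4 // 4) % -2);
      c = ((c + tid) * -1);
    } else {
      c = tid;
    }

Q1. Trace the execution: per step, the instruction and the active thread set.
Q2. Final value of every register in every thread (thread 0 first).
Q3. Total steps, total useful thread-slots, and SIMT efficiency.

step 0: eval (b <= 8)                11111111111111111111111111111111
step 1: d <- tid                     11111111100000000000000000000000
step 2: b <- -6                      00000000011111111111111111111111
step 3: b <- -3                      00000000011111111111111111111111
step 4: b <- (d + c)                 00000000011111111111111111111111
step 5: eval ((-4 + -5) <= -1)       11111111111111111111111111111111
step 6: b <- ((-4 // 4) % -2)        11111111111111111111111111111111
step 7: c <- ((c + tid) * -1)        11111111111111111111111111111111

Answer: 8 steps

d: 0,1,2,3,4,5,6,7,8,6,6,6,6,6,6,6,6,6,6,6,6,6,6,6,6,6,6,6,6,6,6,6
b: -1,-1,-1,-1,-1,-1,-1,-1,-1,-1,-1,-1,-1,-1,-1,-1,-1,-1,-1,-1,-1,-1,-1,-1,-1,-1,-1,-1,-1,-1,-1,-1
c: 1,-1,-3,-5,-7,-9,-11,-13,-15,-17,-19,-21,-23,-25,-27,-29,-31,-33,-35,-37,-39,-41,-43,-45,-47,-49,-51,-53,-55,-57,-59,-61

steps = 8; useful = 206; efficiency = 206/256 = 103/128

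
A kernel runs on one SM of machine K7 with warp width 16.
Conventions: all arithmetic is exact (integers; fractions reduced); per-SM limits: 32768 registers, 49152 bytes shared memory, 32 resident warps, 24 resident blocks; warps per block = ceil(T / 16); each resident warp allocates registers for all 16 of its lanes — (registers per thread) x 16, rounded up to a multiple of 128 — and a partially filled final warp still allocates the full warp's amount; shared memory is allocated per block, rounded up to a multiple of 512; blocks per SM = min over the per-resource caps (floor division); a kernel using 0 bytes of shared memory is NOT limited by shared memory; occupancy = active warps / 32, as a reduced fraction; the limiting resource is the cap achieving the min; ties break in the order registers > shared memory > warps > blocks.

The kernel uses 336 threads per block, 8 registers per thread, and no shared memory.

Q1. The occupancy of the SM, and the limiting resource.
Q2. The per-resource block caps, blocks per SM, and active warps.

Answer: occupancy 21/32, limited by warps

registers: 12 blocks
shared memory: no limit (kernel uses none)
warps: 1 block
blocks: 24 blocks

Answer: 1 block, 21 active warps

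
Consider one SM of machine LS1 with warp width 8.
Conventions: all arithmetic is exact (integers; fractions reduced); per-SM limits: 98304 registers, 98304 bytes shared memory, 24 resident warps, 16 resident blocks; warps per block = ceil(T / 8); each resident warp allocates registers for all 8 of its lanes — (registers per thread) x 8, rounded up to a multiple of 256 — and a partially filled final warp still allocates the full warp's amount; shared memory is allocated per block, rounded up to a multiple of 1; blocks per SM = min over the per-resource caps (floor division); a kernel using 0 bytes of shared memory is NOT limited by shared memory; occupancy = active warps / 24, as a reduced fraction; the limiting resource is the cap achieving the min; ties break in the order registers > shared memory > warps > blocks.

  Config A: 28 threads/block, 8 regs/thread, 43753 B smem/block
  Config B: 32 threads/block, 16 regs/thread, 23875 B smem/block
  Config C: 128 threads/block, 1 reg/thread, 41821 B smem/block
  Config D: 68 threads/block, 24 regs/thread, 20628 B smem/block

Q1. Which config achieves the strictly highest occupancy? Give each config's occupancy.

occupancies: A 1/3, B 2/3, C 2/3, D 3/4

Answer: D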